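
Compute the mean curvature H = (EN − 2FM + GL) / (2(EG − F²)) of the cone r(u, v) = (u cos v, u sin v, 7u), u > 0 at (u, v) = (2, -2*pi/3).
H = 7*sqrt(2)/40

With E = 50, F = 0, G = u^2, L = 0, M = 0, N = 7*sqrt(2)*u^2/(10*Abs(u)), assemble
  H = (EN − 2FM + GL) / (2(EG − F²)) = 7*sqrt(2)/(20*Abs(u)).
At (u, v) = (2, -2*pi/3): H = 7*sqrt(2)/40.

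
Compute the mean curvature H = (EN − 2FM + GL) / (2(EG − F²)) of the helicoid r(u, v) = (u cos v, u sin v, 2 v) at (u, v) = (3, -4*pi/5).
H = 0

With E = 1, F = 0, G = u^2 + 4, L = 0, M = -2/sqrt(u^2 + 4), N = 0, assemble
  H = (EN − 2FM + GL) / (2(EG − F²)) = 0.
At (u, v) = (3, -4*pi/5): H = 0.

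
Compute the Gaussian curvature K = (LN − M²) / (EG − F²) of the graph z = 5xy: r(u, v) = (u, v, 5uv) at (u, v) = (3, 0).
K = -25/51076

Coefficients of the first fundamental form: E = 25*v^2 + 1, F = 25*u*v, G = 25*u^2 + 1.
Coefficients of the second fundamental form: L = 0, M = 5/sqrt(25*u^2 + 25*v^2 + 1), N = 0.
Assemble K = (LN − M²)/(EG − F²) = -25/(625*u^4 + 1250*u^2*v^2 + 50*u^2 + 625*v^4 + 50*v^2 + 1). At (u, v) = (3, 0): K = -25/51076.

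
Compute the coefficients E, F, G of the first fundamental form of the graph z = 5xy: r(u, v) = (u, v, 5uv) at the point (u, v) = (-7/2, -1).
E = 26;  F = 175/2;  G = 1229/4

Partials: r_u = (1, 0, 5*v), r_v = (0, 1, 5*u). As functions of (u, v):
  E = r_u · r_u = 25*v^2 + 1,
  F = r_u · r_v = 25*u*v,
  G = r_v · r_v = 25*u^2 + 1.
Evaluating at (u, v) = (-7/2, -1): E = 26, F = 175/2, G = 1229/4.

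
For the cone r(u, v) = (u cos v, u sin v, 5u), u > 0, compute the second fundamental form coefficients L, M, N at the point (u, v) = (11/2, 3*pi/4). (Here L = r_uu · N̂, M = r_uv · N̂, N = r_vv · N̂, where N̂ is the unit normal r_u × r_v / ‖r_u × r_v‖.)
L = 0;  M = 0;  N = 55*sqrt(26)/52

Compute the unit normal N̂(u, v) = (-5*sqrt(26)*u*cos(v)/(26*Abs(u)), -5*sqrt(26)*u*sin(v)/(26*Abs(u)), sqrt(26)*u/(26*Abs(u))), and the second partials r_uu, r_uv, r_vv. Take dot products:
  L(u, v) = r_uu · N̂ = 0,
  M(u, v) = r_uv · N̂ = 0,
  N(u, v) = r_vv · N̂ = 5*sqrt(26)*u^2/(26*Abs(u)).
Evaluating at (u, v) = (11/2, 3*pi/4):
  L = 0, M = 0, N = 55*sqrt(26)/52.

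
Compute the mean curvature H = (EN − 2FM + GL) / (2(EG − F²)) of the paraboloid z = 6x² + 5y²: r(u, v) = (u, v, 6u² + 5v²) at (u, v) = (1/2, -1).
H = 791*sqrt(137)/18769

With E = 144*u^2 + 1, F = 120*u*v, G = 100*v^2 + 1, L = 12/sqrt(144*u^2 + 100*v^2 + 1), M = 0, N = 10/sqrt(144*u^2 + 100*v^2 + 1), assemble
  H = (EN − 2FM + GL) / (2(EG − F²)) = (720*u^2 + 600*v^2 + 11)/(144*u^2 + 100*v^2 + 1)^(3/2).
At (u, v) = (1/2, -1): H = 791*sqrt(137)/18769.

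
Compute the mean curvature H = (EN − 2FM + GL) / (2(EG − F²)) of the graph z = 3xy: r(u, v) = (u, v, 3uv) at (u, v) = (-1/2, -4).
H = -432*sqrt(589)/346921

With E = 9*v^2 + 1, F = 9*u*v, G = 9*u^2 + 1, L = 0, M = 3/sqrt(9*u^2 + 9*v^2 + 1), N = 0, assemble
  H = (EN − 2FM + GL) / (2(EG − F²)) = -27*u*v/(9*u^2 + 9*v^2 + 1)^(3/2).
At (u, v) = (-1/2, -4): H = -432*sqrt(589)/346921.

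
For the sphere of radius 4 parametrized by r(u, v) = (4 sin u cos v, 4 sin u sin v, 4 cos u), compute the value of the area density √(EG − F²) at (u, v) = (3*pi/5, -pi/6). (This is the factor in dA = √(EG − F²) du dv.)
√(EG − F²)|_{(3*pi/5, -pi/6)} = 4*sqrt(2*sqrt(5) + 10)

E = 16, F = 0, G = 16*sin(u)^2, so EG − F² = 256*sin(u)^2. Taking the positive square root: √(EG − F²) = 16*Abs(sin(u)). At (u, v) = (3*pi/5, -pi/6): 4*sqrt(2*sqrt(5) + 10).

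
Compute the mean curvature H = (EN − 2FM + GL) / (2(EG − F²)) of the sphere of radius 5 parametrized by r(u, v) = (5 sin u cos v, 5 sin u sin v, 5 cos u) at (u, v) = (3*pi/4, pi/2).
H = -1/5

With E = 25, F = 0, G = 25*sin(u)^2, L = -5*sin(u)/Abs(sin(u)), M = 0, N = -5*sin(u)^3/Abs(sin(u)), assemble
  H = (EN − 2FM + GL) / (2(EG − F²)) = -sin(u)/(5*Abs(sin(u))).
At (u, v) = (3*pi/4, pi/2): H = -1/5.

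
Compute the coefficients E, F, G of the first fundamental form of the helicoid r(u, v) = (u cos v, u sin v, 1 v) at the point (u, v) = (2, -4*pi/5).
E = 1;  F = 0;  G = 5

Partials: r_u = (cos(v), sin(v), 0), r_v = (-u*sin(v), u*cos(v), 1). As functions of (u, v):
  E = r_u · r_u = 1,
  F = r_u · r_v = 0,
  G = r_v · r_v = u^2 + 1.
Evaluating at (u, v) = (2, -4*pi/5): E = 1, F = 0, G = 5.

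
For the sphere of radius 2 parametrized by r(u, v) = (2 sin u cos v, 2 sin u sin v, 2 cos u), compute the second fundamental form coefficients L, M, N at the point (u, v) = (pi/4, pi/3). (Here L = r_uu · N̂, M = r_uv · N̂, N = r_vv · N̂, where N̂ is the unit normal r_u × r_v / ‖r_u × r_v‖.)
L = -2;  M = 0;  N = -1

Compute the unit normal N̂(u, v) = (sin(u)^2*cos(v)/Abs(sin(u)), sin(u)^2*sin(v)/Abs(sin(u)), sin(2*u)/(2*Abs(sin(u)))), and the second partials r_uu, r_uv, r_vv. Take dot products:
  L(u, v) = r_uu · N̂ = -2*sin(u)/Abs(sin(u)),
  M(u, v) = r_uv · N̂ = 0,
  N(u, v) = r_vv · N̂ = -2*sin(u)^3/Abs(sin(u)).
Evaluating at (u, v) = (pi/4, pi/3):
  L = -2, M = 0, N = -1.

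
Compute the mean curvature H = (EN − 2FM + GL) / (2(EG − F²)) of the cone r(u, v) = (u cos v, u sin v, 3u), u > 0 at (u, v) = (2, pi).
H = 3*sqrt(10)/40

With E = 10, F = 0, G = u^2, L = 0, M = 0, N = 3*sqrt(10)*u^2/(10*Abs(u)), assemble
  H = (EN − 2FM + GL) / (2(EG − F²)) = 3*sqrt(10)/(20*Abs(u)).
At (u, v) = (2, pi): H = 3*sqrt(10)/40.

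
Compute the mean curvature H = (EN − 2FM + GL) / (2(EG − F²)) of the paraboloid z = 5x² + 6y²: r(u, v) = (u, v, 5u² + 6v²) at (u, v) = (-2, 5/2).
H = 6911*sqrt(1301)/1692601

With E = 100*u^2 + 1, F = 120*u*v, G = 144*v^2 + 1, L = 10/sqrt(100*u^2 + 144*v^2 + 1), M = 0, N = 12/sqrt(100*u^2 + 144*v^2 + 1), assemble
  H = (EN − 2FM + GL) / (2(EG − F²)) = (600*u^2 + 720*v^2 + 11)/(100*u^2 + 144*v^2 + 1)^(3/2).
At (u, v) = (-2, 5/2): H = 6911*sqrt(1301)/1692601.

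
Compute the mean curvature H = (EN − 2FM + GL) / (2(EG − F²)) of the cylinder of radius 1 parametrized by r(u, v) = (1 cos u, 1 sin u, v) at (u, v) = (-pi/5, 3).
H = -1/2

With E = 1, F = 0, G = 1, L = -1, M = 0, N = 0, assemble
  H = (EN − 2FM + GL) / (2(EG − F²)) = -1/2.
At (u, v) = (-pi/5, 3): H = -1/2.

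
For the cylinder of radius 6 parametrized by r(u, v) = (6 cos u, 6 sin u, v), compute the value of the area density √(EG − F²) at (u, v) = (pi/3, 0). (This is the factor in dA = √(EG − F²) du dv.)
√(EG − F²)|_{(pi/3, 0)} = 6

E = 36, F = 0, G = 1, so EG − F² = 36. Taking the positive square root: √(EG − F²) = 6. At (u, v) = (pi/3, 0): 6.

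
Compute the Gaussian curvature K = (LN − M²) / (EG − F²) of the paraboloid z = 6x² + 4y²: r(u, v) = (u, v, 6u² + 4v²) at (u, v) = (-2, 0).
K = 96/332929

Coefficients of the first fundamental form: E = 144*u^2 + 1, F = 96*u*v, G = 64*v^2 + 1.
Coefficients of the second fundamental form: L = 12/sqrt(144*u^2 + 64*v^2 + 1), M = 0, N = 8/sqrt(144*u^2 + 64*v^2 + 1).
Assemble K = (LN − M²)/(EG − F²) = 96/(20736*u^4 + 18432*u^2*v^2 + 288*u^2 + 4096*v^4 + 128*v^2 + 1). At (u, v) = (-2, 0): K = 96/332929.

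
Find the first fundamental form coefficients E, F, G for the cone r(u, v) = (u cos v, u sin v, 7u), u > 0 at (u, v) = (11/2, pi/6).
E = 50;  F = 0;  G = 121/4

Partials: r_u = (cos(v), sin(v), 7), r_v = (-u*sin(v), u*cos(v), 0). As functions of (u, v):
  E = r_u · r_u = 50,
  F = r_u · r_v = 0,
  G = r_v · r_v = u^2.
Evaluating at (u, v) = (11/2, pi/6): E = 50, F = 0, G = 121/4.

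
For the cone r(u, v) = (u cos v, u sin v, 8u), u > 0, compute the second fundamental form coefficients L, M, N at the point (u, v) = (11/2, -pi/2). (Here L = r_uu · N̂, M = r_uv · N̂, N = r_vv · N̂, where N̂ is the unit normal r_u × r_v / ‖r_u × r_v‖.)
L = 0;  M = 0;  N = 44*sqrt(65)/65

Compute the unit normal N̂(u, v) = (-8*sqrt(65)*u*cos(v)/(65*Abs(u)), -8*sqrt(65)*u*sin(v)/(65*Abs(u)), sqrt(65)*u/(65*Abs(u))), and the second partials r_uu, r_uv, r_vv. Take dot products:
  L(u, v) = r_uu · N̂ = 0,
  M(u, v) = r_uv · N̂ = 0,
  N(u, v) = r_vv · N̂ = 8*sqrt(65)*u^2/(65*Abs(u)).
Evaluating at (u, v) = (11/2, -pi/2):
  L = 0, M = 0, N = 44*sqrt(65)/65.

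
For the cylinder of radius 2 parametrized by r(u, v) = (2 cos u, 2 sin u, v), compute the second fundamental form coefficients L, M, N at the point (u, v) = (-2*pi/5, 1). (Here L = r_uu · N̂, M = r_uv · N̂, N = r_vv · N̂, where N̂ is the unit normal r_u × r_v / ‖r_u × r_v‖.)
L = -2;  M = 0;  N = 0

Compute the unit normal N̂(u, v) = (cos(u), sin(u), 0), and the second partials r_uu, r_uv, r_vv. Take dot products:
  L(u, v) = r_uu · N̂ = -2,
  M(u, v) = r_uv · N̂ = 0,
  N(u, v) = r_vv · N̂ = 0.
Evaluating at (u, v) = (-2*pi/5, 1):
  L = -2, M = 0, N = 0.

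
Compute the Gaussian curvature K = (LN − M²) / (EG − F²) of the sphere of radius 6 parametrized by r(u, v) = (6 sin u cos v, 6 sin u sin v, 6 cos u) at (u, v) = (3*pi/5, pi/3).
K = 1/36

Coefficients of the first fundamental form: E = 36, F = 0, G = 36*sin(u)^2.
Coefficients of the second fundamental form: L = -6*sin(u)/Abs(sin(u)), M = 0, N = -6*sin(u)^3/Abs(sin(u)).
Assemble K = (LN − M²)/(EG − F²) = 1/36. At (u, v) = (3*pi/5, pi/3): K = 1/36.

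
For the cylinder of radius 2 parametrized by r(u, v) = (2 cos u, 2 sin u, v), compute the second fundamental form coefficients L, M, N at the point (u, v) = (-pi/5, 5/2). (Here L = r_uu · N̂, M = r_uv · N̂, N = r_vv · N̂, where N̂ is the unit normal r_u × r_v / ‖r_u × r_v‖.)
L = -2;  M = 0;  N = 0

Compute the unit normal N̂(u, v) = (cos(u), sin(u), 0), and the second partials r_uu, r_uv, r_vv. Take dot products:
  L(u, v) = r_uu · N̂ = -2,
  M(u, v) = r_uv · N̂ = 0,
  N(u, v) = r_vv · N̂ = 0.
Evaluating at (u, v) = (-pi/5, 5/2):
  L = -2, M = 0, N = 0.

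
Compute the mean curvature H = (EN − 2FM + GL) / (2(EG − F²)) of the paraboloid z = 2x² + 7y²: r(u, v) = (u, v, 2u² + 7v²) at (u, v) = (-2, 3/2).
H = 1339*sqrt(506)/256036

With E = 16*u^2 + 1, F = 56*u*v, G = 196*v^2 + 1, L = 4/sqrt(16*u^2 + 196*v^2 + 1), M = 0, N = 14/sqrt(16*u^2 + 196*v^2 + 1), assemble
  H = (EN − 2FM + GL) / (2(EG − F²)) = (112*u^2 + 392*v^2 + 9)/(16*u^2 + 196*v^2 + 1)^(3/2).
At (u, v) = (-2, 3/2): H = 1339*sqrt(506)/256036.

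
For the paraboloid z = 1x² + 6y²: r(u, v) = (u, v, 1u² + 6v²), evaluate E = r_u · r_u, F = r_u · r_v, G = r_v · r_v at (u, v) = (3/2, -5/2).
E = 10;  F = -90;  G = 901

Partials: r_u = (1, 0, 2*u), r_v = (0, 1, 12*v). As functions of (u, v):
  E = r_u · r_u = 4*u^2 + 1,
  F = r_u · r_v = 24*u*v,
  G = r_v · r_v = 144*v^2 + 1.
Evaluating at (u, v) = (3/2, -5/2): E = 10, F = -90, G = 901.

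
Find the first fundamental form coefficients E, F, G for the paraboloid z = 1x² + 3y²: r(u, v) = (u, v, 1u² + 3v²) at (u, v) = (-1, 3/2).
E = 5;  F = -18;  G = 82

Partials: r_u = (1, 0, 2*u), r_v = (0, 1, 6*v). As functions of (u, v):
  E = r_u · r_u = 4*u^2 + 1,
  F = r_u · r_v = 12*u*v,
  G = r_v · r_v = 36*v^2 + 1.
Evaluating at (u, v) = (-1, 3/2): E = 5, F = -18, G = 82.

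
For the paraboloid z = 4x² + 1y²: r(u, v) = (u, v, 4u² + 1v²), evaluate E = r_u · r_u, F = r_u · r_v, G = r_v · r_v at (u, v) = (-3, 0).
E = 577;  F = 0;  G = 1

Partials: r_u = (1, 0, 8*u), r_v = (0, 1, 2*v). As functions of (u, v):
  E = r_u · r_u = 64*u^2 + 1,
  F = r_u · r_v = 16*u*v,
  G = r_v · r_v = 4*v^2 + 1.
Evaluating at (u, v) = (-3, 0): E = 577, F = 0, G = 1.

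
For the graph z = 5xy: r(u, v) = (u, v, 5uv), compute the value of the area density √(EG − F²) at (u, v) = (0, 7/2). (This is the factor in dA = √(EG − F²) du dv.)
√(EG − F²)|_{(0, 7/2)} = sqrt(1229)/2

E = 25*v^2 + 1, F = 25*u*v, G = 25*u^2 + 1, so EG − F² = 25*u^2 + 25*v^2 + 1. Taking the positive square root: √(EG − F²) = sqrt(25*u^2 + 25*v^2 + 1). At (u, v) = (0, 7/2): sqrt(1229)/2.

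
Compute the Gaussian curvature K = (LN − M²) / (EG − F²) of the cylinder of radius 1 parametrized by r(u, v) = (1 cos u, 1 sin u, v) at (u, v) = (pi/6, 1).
K = 0

Coefficients of the first fundamental form: E = 1, F = 0, G = 1.
Coefficients of the second fundamental form: L = -1, M = 0, N = 0.
Assemble K = (LN − M²)/(EG − F²) = 0. At (u, v) = (pi/6, 1): K = 0.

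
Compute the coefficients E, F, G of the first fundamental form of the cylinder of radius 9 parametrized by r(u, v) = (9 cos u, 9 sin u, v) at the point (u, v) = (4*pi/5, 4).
E = 81;  F = 0;  G = 1

Partials: r_u = (-9*sin(u), 9*cos(u), 0), r_v = (0, 0, 1). As functions of (u, v):
  E = r_u · r_u = 81,
  F = r_u · r_v = 0,
  G = r_v · r_v = 1.
Evaluating at (u, v) = (4*pi/5, 4): E = 81, F = 0, G = 1.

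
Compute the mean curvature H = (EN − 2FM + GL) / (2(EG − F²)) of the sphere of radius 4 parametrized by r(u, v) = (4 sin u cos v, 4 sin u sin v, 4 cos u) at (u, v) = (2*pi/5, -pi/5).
H = -1/4

With E = 16, F = 0, G = 16*sin(u)^2, L = -4*sin(u)/Abs(sin(u)), M = 0, N = -4*sin(u)^3/Abs(sin(u)), assemble
  H = (EN − 2FM + GL) / (2(EG − F²)) = -sin(u)/(4*Abs(sin(u))).
At (u, v) = (2*pi/5, -pi/5): H = -1/4.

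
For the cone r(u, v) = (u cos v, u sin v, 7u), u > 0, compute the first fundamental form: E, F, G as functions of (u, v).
E = 50;  F = 0;  G = u^2

Compute partials: r_u = (cos(v), sin(v), 7), r_v = (-u*sin(v), u*cos(v), 0). Then
  E = r_u · r_u = 50,
  F = r_u · r_v = 0,
  G = r_v · r_v = u^2.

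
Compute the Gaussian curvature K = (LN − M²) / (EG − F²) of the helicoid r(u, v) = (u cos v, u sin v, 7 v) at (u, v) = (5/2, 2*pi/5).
K = -784/48841

Coefficients of the first fundamental form: E = 1, F = 0, G = u^2 + 49.
Coefficients of the second fundamental form: L = 0, M = -7/sqrt(u^2 + 49), N = 0.
Assemble K = (LN − M²)/(EG − F²) = -49/(u^2 + 49)^2. At (u, v) = (5/2, 2*pi/5): K = -784/48841.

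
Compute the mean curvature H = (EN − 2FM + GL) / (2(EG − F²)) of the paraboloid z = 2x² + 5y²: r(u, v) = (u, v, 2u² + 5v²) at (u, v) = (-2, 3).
H = 2127*sqrt(965)/931225

With E = 16*u^2 + 1, F = 40*u*v, G = 100*v^2 + 1, L = 4/sqrt(16*u^2 + 100*v^2 + 1), M = 0, N = 10/sqrt(16*u^2 + 100*v^2 + 1), assemble
  H = (EN − 2FM + GL) / (2(EG − F²)) = (80*u^2 + 200*v^2 + 7)/(16*u^2 + 100*v^2 + 1)^(3/2).
At (u, v) = (-2, 3): H = 2127*sqrt(965)/931225.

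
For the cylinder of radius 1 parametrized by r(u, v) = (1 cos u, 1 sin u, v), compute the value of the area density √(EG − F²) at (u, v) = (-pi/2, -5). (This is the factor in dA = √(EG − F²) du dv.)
√(EG − F²)|_{(-pi/2, -5)} = 1

E = 1, F = 0, G = 1, so EG − F² = 1. Taking the positive square root: √(EG − F²) = 1. At (u, v) = (-pi/2, -5): 1.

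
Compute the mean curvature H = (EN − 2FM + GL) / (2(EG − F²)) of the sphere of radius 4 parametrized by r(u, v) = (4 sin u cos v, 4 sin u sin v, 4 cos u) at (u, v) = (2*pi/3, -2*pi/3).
H = -1/4

With E = 16, F = 0, G = 16*sin(u)^2, L = -4*sin(u)/Abs(sin(u)), M = 0, N = -4*sin(u)^3/Abs(sin(u)), assemble
  H = (EN − 2FM + GL) / (2(EG − F²)) = -sin(u)/(4*Abs(sin(u))).
At (u, v) = (2*pi/3, -2*pi/3): H = -1/4.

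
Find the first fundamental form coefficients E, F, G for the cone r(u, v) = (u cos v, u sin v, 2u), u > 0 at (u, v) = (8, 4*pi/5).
E = 5;  F = 0;  G = 64

Partials: r_u = (cos(v), sin(v), 2), r_v = (-u*sin(v), u*cos(v), 0). As functions of (u, v):
  E = r_u · r_u = 5,
  F = r_u · r_v = 0,
  G = r_v · r_v = u^2.
Evaluating at (u, v) = (8, 4*pi/5): E = 5, F = 0, G = 64.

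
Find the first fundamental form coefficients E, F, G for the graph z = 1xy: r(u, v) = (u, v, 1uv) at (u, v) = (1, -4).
E = 17;  F = -4;  G = 2

Partials: r_u = (1, 0, v), r_v = (0, 1, u). As functions of (u, v):
  E = r_u · r_u = v^2 + 1,
  F = r_u · r_v = u*v,
  G = r_v · r_v = u^2 + 1.
Evaluating at (u, v) = (1, -4): E = 17, F = -4, G = 2.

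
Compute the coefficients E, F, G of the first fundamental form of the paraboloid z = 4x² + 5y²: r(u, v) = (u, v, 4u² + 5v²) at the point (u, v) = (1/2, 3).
E = 17;  F = 120;  G = 901

Partials: r_u = (1, 0, 8*u), r_v = (0, 1, 10*v). As functions of (u, v):
  E = r_u · r_u = 64*u^2 + 1,
  F = r_u · r_v = 80*u*v,
  G = r_v · r_v = 100*v^2 + 1.
Evaluating at (u, v) = (1/2, 3): E = 17, F = 120, G = 901.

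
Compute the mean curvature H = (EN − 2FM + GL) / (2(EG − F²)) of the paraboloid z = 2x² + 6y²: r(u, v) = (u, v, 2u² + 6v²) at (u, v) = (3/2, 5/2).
H = 2024*sqrt(937)/877969

With E = 16*u^2 + 1, F = 48*u*v, G = 144*v^2 + 1, L = 4/sqrt(16*u^2 + 144*v^2 + 1), M = 0, N = 12/sqrt(16*u^2 + 144*v^2 + 1), assemble
  H = (EN − 2FM + GL) / (2(EG − F²)) = 8*(12*u^2 + 36*v^2 + 1)/(16*u^2 + 144*v^2 + 1)^(3/2).
At (u, v) = (3/2, 5/2): H = 2024*sqrt(937)/877969.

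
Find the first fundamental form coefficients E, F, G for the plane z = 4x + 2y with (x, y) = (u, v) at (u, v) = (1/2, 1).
E = 17;  F = 8;  G = 5

Partials: r_u = (1, 0, 4), r_v = (0, 1, 2). As functions of (u, v):
  E = r_u · r_u = 17,
  F = r_u · r_v = 8,
  G = r_v · r_v = 5.
Evaluating at (u, v) = (1/2, 1): E = 17, F = 8, G = 5.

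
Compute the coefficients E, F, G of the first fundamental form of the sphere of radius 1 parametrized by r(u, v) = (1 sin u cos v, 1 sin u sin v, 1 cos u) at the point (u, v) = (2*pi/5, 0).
E = 1;  F = 0;  G = sqrt(5)/8 + 5/8

Partials: r_u = (cos(u)*cos(v), sin(v)*cos(u), -sin(u)), r_v = (-sin(u)*sin(v), sin(u)*cos(v), 0). As functions of (u, v):
  E = r_u · r_u = 1,
  F = r_u · r_v = 0,
  G = r_v · r_v = sin(u)^2.
Evaluating at (u, v) = (2*pi/5, 0): E = 1, F = 0, G = sqrt(5)/8 + 5/8.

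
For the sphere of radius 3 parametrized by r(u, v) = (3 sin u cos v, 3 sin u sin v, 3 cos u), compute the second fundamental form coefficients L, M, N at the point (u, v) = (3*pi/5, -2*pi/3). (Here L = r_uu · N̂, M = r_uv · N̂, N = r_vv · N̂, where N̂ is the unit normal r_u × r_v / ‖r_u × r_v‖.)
L = -3;  M = 0;  N = -15/8 - 3*sqrt(5)/8

Compute the unit normal N̂(u, v) = (sin(u)^2*cos(v)/Abs(sin(u)), sin(u)^2*sin(v)/Abs(sin(u)), sin(2*u)/(2*Abs(sin(u)))), and the second partials r_uu, r_uv, r_vv. Take dot products:
  L(u, v) = r_uu · N̂ = -3*sin(u)/Abs(sin(u)),
  M(u, v) = r_uv · N̂ = 0,
  N(u, v) = r_vv · N̂ = -3*sin(u)^3/Abs(sin(u)).
Evaluating at (u, v) = (3*pi/5, -2*pi/3):
  L = -3, M = 0, N = -15/8 - 3*sqrt(5)/8.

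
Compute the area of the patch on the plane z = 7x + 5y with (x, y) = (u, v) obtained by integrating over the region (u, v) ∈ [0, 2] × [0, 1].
Area = 10*sqrt(3)

Area = ∫∫ √(EG − F²) du dv with √(EG − F²) = 5*sqrt(3). Integrating over [0, 2] × [0, 1] gives 10*sqrt(3).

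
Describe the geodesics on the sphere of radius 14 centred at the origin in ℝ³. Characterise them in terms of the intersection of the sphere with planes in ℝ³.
Geodesics on the sphere of radius 14 are great circles — circles of radius 14 obtained as the intersection of the sphere with planes through the origin (the centre of the sphere).

A curve α(t) of nonzero constant speed on the sphere of radius 14 is a geodesic iff its acceleration α̈ is everywhere normal to the surface, i.e. parallel to the radial vector α(t). Then d/dt(α × α̇) = α̇ × α̇ + α × α̈ = 0, so α × α̇ is a constant vector n ≠ 0 and α(t) · n = 0 for all t: α lies in the plane through the origin with normal n. The intersection of that plane with the sphere is a circle of radius 14 (a great circle). Conversely, a great circle traversed at constant speed has centripetal acceleration pointing at the origin, hence normal to the sphere, so every great circle is a geodesic.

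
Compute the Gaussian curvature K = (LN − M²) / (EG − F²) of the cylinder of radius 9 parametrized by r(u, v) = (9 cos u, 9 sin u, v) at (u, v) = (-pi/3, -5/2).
K = 0

Coefficients of the first fundamental form: E = 81, F = 0, G = 1.
Coefficients of the second fundamental form: L = -9, M = 0, N = 0.
Assemble K = (LN − M²)/(EG − F²) = 0. At (u, v) = (-pi/3, -5/2): K = 0.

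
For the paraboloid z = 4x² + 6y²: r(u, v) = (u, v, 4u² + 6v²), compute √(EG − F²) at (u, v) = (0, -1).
√(EG − F²)|_{(0, -1)} = sqrt(145)

E = 64*u^2 + 1, F = 96*u*v, G = 144*v^2 + 1; EG − F² = 64*u^2 + 144*v^2 + 1; √(EG − F²) = sqrt(64*u^2 + 144*v^2 + 1). At the given point: sqrt(145).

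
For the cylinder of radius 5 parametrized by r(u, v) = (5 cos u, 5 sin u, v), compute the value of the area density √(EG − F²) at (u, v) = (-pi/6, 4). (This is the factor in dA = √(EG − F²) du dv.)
√(EG − F²)|_{(-pi/6, 4)} = 5

E = 25, F = 0, G = 1, so EG − F² = 25. Taking the positive square root: √(EG − F²) = 5. At (u, v) = (-pi/6, 4): 5.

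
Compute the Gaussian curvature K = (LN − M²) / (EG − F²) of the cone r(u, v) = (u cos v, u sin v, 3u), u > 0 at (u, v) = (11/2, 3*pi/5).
K = 0

Coefficients of the first fundamental form: E = 10, F = 0, G = u^2.
Coefficients of the second fundamental form: L = 0, M = 0, N = 3*sqrt(10)*u^2/(10*Abs(u)).
Assemble K = (LN − M²)/(EG − F²) = 0. At (u, v) = (11/2, 3*pi/5): K = 0.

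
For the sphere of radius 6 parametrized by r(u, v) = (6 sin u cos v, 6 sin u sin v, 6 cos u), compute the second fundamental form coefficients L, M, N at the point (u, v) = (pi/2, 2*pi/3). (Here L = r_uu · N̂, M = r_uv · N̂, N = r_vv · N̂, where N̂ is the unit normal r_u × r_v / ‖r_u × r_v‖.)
L = -6;  M = 0;  N = -6

Compute the unit normal N̂(u, v) = (sin(u)^2*cos(v)/Abs(sin(u)), sin(u)^2*sin(v)/Abs(sin(u)), sin(2*u)/(2*Abs(sin(u)))), and the second partials r_uu, r_uv, r_vv. Take dot products:
  L(u, v) = r_uu · N̂ = -6*sin(u)/Abs(sin(u)),
  M(u, v) = r_uv · N̂ = 0,
  N(u, v) = r_vv · N̂ = -6*sin(u)^3/Abs(sin(u)).
Evaluating at (u, v) = (pi/2, 2*pi/3):
  L = -6, M = 0, N = -6.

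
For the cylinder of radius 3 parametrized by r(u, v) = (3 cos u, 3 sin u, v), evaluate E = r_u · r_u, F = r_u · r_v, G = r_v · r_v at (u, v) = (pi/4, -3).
E = 9;  F = 0;  G = 1

Partials: r_u = (-3*sin(u), 3*cos(u), 0), r_v = (0, 0, 1). As functions of (u, v):
  E = r_u · r_u = 9,
  F = r_u · r_v = 0,
  G = r_v · r_v = 1.
Evaluating at (u, v) = (pi/4, -3): E = 9, F = 0, G = 1.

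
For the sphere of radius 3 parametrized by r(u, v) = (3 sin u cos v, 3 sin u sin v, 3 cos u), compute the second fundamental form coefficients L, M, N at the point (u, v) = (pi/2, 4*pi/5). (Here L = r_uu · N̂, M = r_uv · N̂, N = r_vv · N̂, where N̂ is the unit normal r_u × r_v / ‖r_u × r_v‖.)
L = -3;  M = 0;  N = -3

Compute the unit normal N̂(u, v) = (sin(u)^2*cos(v)/Abs(sin(u)), sin(u)^2*sin(v)/Abs(sin(u)), sin(2*u)/(2*Abs(sin(u)))), and the second partials r_uu, r_uv, r_vv. Take dot products:
  L(u, v) = r_uu · N̂ = -3*sin(u)/Abs(sin(u)),
  M(u, v) = r_uv · N̂ = 0,
  N(u, v) = r_vv · N̂ = -3*sin(u)^3/Abs(sin(u)).
Evaluating at (u, v) = (pi/2, 4*pi/5):
  L = -3, M = 0, N = -3.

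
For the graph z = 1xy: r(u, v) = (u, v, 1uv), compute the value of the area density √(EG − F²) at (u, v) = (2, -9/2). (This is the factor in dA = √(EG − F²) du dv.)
√(EG − F²)|_{(2, -9/2)} = sqrt(101)/2

E = v^2 + 1, F = u*v, G = u^2 + 1, so EG − F² = u^2 + v^2 + 1. Taking the positive square root: √(EG − F²) = sqrt(u^2 + v^2 + 1). At (u, v) = (2, -9/2): sqrt(101)/2.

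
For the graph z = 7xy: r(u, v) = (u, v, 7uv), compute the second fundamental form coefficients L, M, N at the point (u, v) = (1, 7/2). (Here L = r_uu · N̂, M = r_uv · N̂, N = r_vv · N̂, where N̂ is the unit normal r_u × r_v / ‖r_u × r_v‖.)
L = 0;  M = 14/51;  N = 0

Compute the unit normal N̂(u, v) = (-7*v/sqrt(49*u^2 + 49*v^2 + 1), -7*u/sqrt(49*u^2 + 49*v^2 + 1), 1/sqrt(49*u^2 + 49*v^2 + 1)), and the second partials r_uu, r_uv, r_vv. Take dot products:
  L(u, v) = r_uu · N̂ = 0,
  M(u, v) = r_uv · N̂ = 7/sqrt(49*u^2 + 49*v^2 + 1),
  N(u, v) = r_vv · N̂ = 0.
Evaluating at (u, v) = (1, 7/2):
  L = 0, M = 14/51, N = 0.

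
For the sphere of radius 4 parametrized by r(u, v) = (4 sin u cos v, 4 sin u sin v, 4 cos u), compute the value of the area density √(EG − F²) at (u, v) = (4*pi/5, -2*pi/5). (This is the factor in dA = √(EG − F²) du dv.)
√(EG − F²)|_{(4*pi/5, -2*pi/5)} = 4*sqrt(10 - 2*sqrt(5))

E = 16, F = 0, G = 16*sin(u)^2, so EG − F² = 256*sin(u)^2. Taking the positive square root: √(EG − F²) = 16*Abs(sin(u)). At (u, v) = (4*pi/5, -2*pi/5): 4*sqrt(10 - 2*sqrt(5)).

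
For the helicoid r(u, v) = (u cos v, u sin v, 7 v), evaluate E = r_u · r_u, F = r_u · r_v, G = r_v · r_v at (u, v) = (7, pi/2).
E = 1;  F = 0;  G = 98

Partials: r_u = (cos(v), sin(v), 0), r_v = (-u*sin(v), u*cos(v), 7). As functions of (u, v):
  E = r_u · r_u = 1,
  F = r_u · r_v = 0,
  G = r_v · r_v = u^2 + 49.
Evaluating at (u, v) = (7, pi/2): E = 1, F = 0, G = 98.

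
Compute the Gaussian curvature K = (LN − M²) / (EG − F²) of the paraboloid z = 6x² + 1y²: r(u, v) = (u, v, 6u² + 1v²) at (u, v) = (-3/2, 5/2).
K = 6/30625

Coefficients of the first fundamental form: E = 144*u^2 + 1, F = 24*u*v, G = 4*v^2 + 1.
Coefficients of the second fundamental form: L = 12/sqrt(144*u^2 + 4*v^2 + 1), M = 0, N = 2/sqrt(144*u^2 + 4*v^2 + 1).
Assemble K = (LN − M²)/(EG − F²) = 24/(20736*u^4 + 1152*u^2*v^2 + 288*u^2 + 16*v^4 + 8*v^2 + 1). At (u, v) = (-3/2, 5/2): K = 6/30625.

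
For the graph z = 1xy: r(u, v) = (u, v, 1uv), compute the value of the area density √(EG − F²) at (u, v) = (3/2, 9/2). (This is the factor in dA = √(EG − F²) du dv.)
√(EG − F²)|_{(3/2, 9/2)} = sqrt(94)/2

E = v^2 + 1, F = u*v, G = u^2 + 1, so EG − F² = u^2 + v^2 + 1. Taking the positive square root: √(EG − F²) = sqrt(u^2 + v^2 + 1). At (u, v) = (3/2, 9/2): sqrt(94)/2.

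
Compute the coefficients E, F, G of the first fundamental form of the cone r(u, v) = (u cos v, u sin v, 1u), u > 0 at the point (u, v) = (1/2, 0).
E = 2;  F = 0;  G = 1/4

Partials: r_u = (cos(v), sin(v), 1), r_v = (-u*sin(v), u*cos(v), 0). As functions of (u, v):
  E = r_u · r_u = 2,
  F = r_u · r_v = 0,
  G = r_v · r_v = u^2.
Evaluating at (u, v) = (1/2, 0): E = 2, F = 0, G = 1/4.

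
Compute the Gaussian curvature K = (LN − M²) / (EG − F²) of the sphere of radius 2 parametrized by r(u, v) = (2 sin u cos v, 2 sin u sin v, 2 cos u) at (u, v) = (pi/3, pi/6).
K = 1/4

Coefficients of the first fundamental form: E = 4, F = 0, G = 4*sin(u)^2.
Coefficients of the second fundamental form: L = -2*sin(u)/Abs(sin(u)), M = 0, N = -2*sin(u)^3/Abs(sin(u)).
Assemble K = (LN − M²)/(EG − F²) = 1/4. At (u, v) = (pi/3, pi/6): K = 1/4.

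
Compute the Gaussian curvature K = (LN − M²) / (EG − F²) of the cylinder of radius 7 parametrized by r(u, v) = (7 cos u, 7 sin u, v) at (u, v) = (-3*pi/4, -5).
K = 0

Coefficients of the first fundamental form: E = 49, F = 0, G = 1.
Coefficients of the second fundamental form: L = -7, M = 0, N = 0.
Assemble K = (LN − M²)/(EG − F²) = 0. At (u, v) = (-3*pi/4, -5): K = 0.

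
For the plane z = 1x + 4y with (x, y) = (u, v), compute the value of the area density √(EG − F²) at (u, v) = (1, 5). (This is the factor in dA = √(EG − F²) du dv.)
√(EG − F²)|_{(1, 5)} = 3*sqrt(2)

E = 2, F = 4, G = 17, so EG − F² = 18. Taking the positive square root: √(EG − F²) = 3*sqrt(2). At (u, v) = (1, 5): 3*sqrt(2).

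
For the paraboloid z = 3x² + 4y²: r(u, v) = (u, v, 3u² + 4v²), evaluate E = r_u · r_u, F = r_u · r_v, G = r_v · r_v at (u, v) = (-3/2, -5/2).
E = 82;  F = 180;  G = 401

Partials: r_u = (1, 0, 6*u), r_v = (0, 1, 8*v). As functions of (u, v):
  E = r_u · r_u = 36*u^2 + 1,
  F = r_u · r_v = 48*u*v,
  G = r_v · r_v = 64*v^2 + 1.
Evaluating at (u, v) = (-3/2, -5/2): E = 82, F = 180, G = 401.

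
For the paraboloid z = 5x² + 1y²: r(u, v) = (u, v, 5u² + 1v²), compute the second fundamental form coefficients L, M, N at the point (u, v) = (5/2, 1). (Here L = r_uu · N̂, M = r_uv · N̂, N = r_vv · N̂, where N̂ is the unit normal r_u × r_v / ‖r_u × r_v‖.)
L = sqrt(70)/21;  M = 0;  N = sqrt(70)/105

Compute the unit normal N̂(u, v) = (-10*u/sqrt(100*u^2 + 4*v^2 + 1), -2*v/sqrt(100*u^2 + 4*v^2 + 1), 1/sqrt(100*u^2 + 4*v^2 + 1)), and the second partials r_uu, r_uv, r_vv. Take dot products:
  L(u, v) = r_uu · N̂ = 10/sqrt(100*u^2 + 4*v^2 + 1),
  M(u, v) = r_uv · N̂ = 0,
  N(u, v) = r_vv · N̂ = 2/sqrt(100*u^2 + 4*v^2 + 1).
Evaluating at (u, v) = (5/2, 1):
  L = sqrt(70)/21, M = 0, N = sqrt(70)/105.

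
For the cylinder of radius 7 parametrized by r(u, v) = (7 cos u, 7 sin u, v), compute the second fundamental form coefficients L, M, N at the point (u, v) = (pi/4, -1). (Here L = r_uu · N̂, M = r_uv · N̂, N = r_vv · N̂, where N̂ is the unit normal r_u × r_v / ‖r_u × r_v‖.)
L = -7;  M = 0;  N = 0

Compute the unit normal N̂(u, v) = (cos(u), sin(u), 0), and the second partials r_uu, r_uv, r_vv. Take dot products:
  L(u, v) = r_uu · N̂ = -7,
  M(u, v) = r_uv · N̂ = 0,
  N(u, v) = r_vv · N̂ = 0.
Evaluating at (u, v) = (pi/4, -1):
  L = -7, M = 0, N = 0.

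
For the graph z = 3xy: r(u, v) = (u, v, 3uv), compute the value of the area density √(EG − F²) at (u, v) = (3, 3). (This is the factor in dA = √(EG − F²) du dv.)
√(EG − F²)|_{(3, 3)} = sqrt(163)

E = 9*v^2 + 1, F = 9*u*v, G = 9*u^2 + 1, so EG − F² = 9*u^2 + 9*v^2 + 1. Taking the positive square root: √(EG − F²) = sqrt(9*u^2 + 9*v^2 + 1). At (u, v) = (3, 3): sqrt(163).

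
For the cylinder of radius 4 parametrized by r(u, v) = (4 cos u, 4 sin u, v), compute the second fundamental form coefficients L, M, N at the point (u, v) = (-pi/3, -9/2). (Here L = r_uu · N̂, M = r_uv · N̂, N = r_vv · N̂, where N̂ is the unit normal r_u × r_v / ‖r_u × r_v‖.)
L = -4;  M = 0;  N = 0

Compute the unit normal N̂(u, v) = (cos(u), sin(u), 0), and the second partials r_uu, r_uv, r_vv. Take dot products:
  L(u, v) = r_uu · N̂ = -4,
  M(u, v) = r_uv · N̂ = 0,
  N(u, v) = r_vv · N̂ = 0.
Evaluating at (u, v) = (-pi/3, -9/2):
  L = -4, M = 0, N = 0.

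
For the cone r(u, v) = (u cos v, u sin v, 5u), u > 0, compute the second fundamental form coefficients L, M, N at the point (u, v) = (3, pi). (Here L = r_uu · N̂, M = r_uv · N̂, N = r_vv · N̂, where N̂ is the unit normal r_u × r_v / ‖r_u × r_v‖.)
L = 0;  M = 0;  N = 15*sqrt(26)/26

Compute the unit normal N̂(u, v) = (-5*sqrt(26)*u*cos(v)/(26*Abs(u)), -5*sqrt(26)*u*sin(v)/(26*Abs(u)), sqrt(26)*u/(26*Abs(u))), and the second partials r_uu, r_uv, r_vv. Take dot products:
  L(u, v) = r_uu · N̂ = 0,
  M(u, v) = r_uv · N̂ = 0,
  N(u, v) = r_vv · N̂ = 5*sqrt(26)*u^2/(26*Abs(u)).
Evaluating at (u, v) = (3, pi):
  L = 0, M = 0, N = 15*sqrt(26)/26.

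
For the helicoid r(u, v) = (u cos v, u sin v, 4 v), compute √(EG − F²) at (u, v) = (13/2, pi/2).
√(EG − F²)|_{(13/2, pi/2)} = sqrt(233)/2

E = 1, F = 0, G = u^2 + 16; EG − F² = u^2 + 16; √(EG − F²) = sqrt(u^2 + 16). At the given point: sqrt(233)/2.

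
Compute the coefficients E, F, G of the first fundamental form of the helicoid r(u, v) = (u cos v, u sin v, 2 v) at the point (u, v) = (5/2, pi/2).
E = 1;  F = 0;  G = 41/4

Partials: r_u = (cos(v), sin(v), 0), r_v = (-u*sin(v), u*cos(v), 2). As functions of (u, v):
  E = r_u · r_u = 1,
  F = r_u · r_v = 0,
  G = r_v · r_v = u^2 + 4.
Evaluating at (u, v) = (5/2, pi/2): E = 1, F = 0, G = 41/4.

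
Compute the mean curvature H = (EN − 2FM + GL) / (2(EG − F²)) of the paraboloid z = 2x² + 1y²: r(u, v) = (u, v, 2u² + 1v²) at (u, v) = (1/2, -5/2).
H = 19*sqrt(30)/300

With E = 16*u^2 + 1, F = 8*u*v, G = 4*v^2 + 1, L = 4/sqrt(16*u^2 + 4*v^2 + 1), M = 0, N = 2/sqrt(16*u^2 + 4*v^2 + 1), assemble
  H = (EN − 2FM + GL) / (2(EG − F²)) = (16*u^2 + 8*v^2 + 3)/(16*u^2 + 4*v^2 + 1)^(3/2).
At (u, v) = (1/2, -5/2): H = 19*sqrt(30)/300.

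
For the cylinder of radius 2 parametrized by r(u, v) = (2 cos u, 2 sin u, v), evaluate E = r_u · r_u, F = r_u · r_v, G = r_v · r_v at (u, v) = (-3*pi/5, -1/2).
E = 4;  F = 0;  G = 1

Partials: r_u = (-2*sin(u), 2*cos(u), 0), r_v = (0, 0, 1). As functions of (u, v):
  E = r_u · r_u = 4,
  F = r_u · r_v = 0,
  G = r_v · r_v = 1.
Evaluating at (u, v) = (-3*pi/5, -1/2): E = 4, F = 0, G = 1.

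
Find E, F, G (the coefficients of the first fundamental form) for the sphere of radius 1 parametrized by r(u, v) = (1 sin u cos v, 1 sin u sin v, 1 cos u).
E = 1;  F = 0;  G = sin(u)^2

Compute partials: r_u = (cos(u)*cos(v), sin(v)*cos(u), -sin(u)), r_v = (-sin(u)*sin(v), sin(u)*cos(v), 0). Then
  E = r_u · r_u = 1,
  F = r_u · r_v = 0,
  G = r_v · r_v = sin(u)^2.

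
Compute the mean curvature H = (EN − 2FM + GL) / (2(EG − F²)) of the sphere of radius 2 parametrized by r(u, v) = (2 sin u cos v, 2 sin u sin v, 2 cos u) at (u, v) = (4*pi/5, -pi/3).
H = -1/2

With E = 4, F = 0, G = 4*sin(u)^2, L = -2*sin(u)/Abs(sin(u)), M = 0, N = -2*sin(u)^3/Abs(sin(u)), assemble
  H = (EN − 2FM + GL) / (2(EG − F²)) = -sin(u)/(2*Abs(sin(u))).
At (u, v) = (4*pi/5, -pi/3): H = -1/2.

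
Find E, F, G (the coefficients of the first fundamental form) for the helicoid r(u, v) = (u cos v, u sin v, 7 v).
E = 1;  F = 0;  G = u^2 + 49

Compute partials: r_u = (cos(v), sin(v), 0), r_v = (-u*sin(v), u*cos(v), 7). Then
  E = r_u · r_u = 1,
  F = r_u · r_v = 0,
  G = r_v · r_v = u^2 + 49.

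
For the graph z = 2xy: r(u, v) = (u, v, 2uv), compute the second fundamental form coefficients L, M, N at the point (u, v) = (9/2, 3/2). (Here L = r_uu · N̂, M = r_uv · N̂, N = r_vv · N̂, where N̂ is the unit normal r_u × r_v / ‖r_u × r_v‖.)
L = 0;  M = 2*sqrt(91)/91;  N = 0

Compute the unit normal N̂(u, v) = (-2*v/sqrt(4*u^2 + 4*v^2 + 1), -2*u/sqrt(4*u^2 + 4*v^2 + 1), 1/sqrt(4*u^2 + 4*v^2 + 1)), and the second partials r_uu, r_uv, r_vv. Take dot products:
  L(u, v) = r_uu · N̂ = 0,
  M(u, v) = r_uv · N̂ = 2/sqrt(4*u^2 + 4*v^2 + 1),
  N(u, v) = r_vv · N̂ = 0.
Evaluating at (u, v) = (9/2, 3/2):
  L = 0, M = 2*sqrt(91)/91, N = 0.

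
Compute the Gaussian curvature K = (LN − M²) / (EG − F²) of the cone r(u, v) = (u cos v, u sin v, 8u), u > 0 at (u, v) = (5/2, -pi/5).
K = 0

Coefficients of the first fundamental form: E = 65, F = 0, G = u^2.
Coefficients of the second fundamental form: L = 0, M = 0, N = 8*sqrt(65)*u^2/(65*Abs(u)).
Assemble K = (LN − M²)/(EG − F²) = 0. At (u, v) = (5/2, -pi/5): K = 0.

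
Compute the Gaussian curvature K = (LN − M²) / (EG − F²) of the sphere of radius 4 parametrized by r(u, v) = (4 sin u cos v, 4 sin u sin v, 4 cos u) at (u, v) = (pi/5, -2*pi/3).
K = 1/16

Coefficients of the first fundamental form: E = 16, F = 0, G = 16*sin(u)^2.
Coefficients of the second fundamental form: L = -4*sin(u)/Abs(sin(u)), M = 0, N = -4*sin(u)^3/Abs(sin(u)).
Assemble K = (LN − M²)/(EG − F²) = 1/16. At (u, v) = (pi/5, -2*pi/3): K = 1/16.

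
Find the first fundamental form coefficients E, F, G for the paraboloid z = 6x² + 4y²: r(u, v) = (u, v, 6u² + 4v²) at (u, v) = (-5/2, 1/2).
E = 901;  F = -120;  G = 17

Partials: r_u = (1, 0, 12*u), r_v = (0, 1, 8*v). As functions of (u, v):
  E = r_u · r_u = 144*u^2 + 1,
  F = r_u · r_v = 96*u*v,
  G = r_v · r_v = 64*v^2 + 1.
Evaluating at (u, v) = (-5/2, 1/2): E = 901, F = -120, G = 17.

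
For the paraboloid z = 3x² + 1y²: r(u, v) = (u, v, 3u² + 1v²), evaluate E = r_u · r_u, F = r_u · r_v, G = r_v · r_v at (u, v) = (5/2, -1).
E = 226;  F = -30;  G = 5

Partials: r_u = (1, 0, 6*u), r_v = (0, 1, 2*v). As functions of (u, v):
  E = r_u · r_u = 36*u^2 + 1,
  F = r_u · r_v = 12*u*v,
  G = r_v · r_v = 4*v^2 + 1.
Evaluating at (u, v) = (5/2, -1): E = 226, F = -30, G = 5.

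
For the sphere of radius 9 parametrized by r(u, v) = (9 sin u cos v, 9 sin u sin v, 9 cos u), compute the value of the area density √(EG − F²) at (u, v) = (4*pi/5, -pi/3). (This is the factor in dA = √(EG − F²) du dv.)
√(EG − F²)|_{(4*pi/5, -pi/3)} = 81*sqrt(10 - 2*sqrt(5))/4

E = 81, F = 0, G = 81*sin(u)^2, so EG − F² = 6561*sin(u)^2. Taking the positive square root: √(EG − F²) = 81*Abs(sin(u)). At (u, v) = (4*pi/5, -pi/3): 81*sqrt(10 - 2*sqrt(5))/4.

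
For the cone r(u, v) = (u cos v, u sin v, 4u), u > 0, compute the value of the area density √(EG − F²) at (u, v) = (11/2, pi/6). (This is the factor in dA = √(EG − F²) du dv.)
√(EG − F²)|_{(11/2, pi/6)} = 11*sqrt(17)/2

E = 17, F = 0, G = u^2, so EG − F² = 17*u^2. Taking the positive square root: √(EG − F²) = sqrt(17)*Abs(u). At (u, v) = (11/2, pi/6): 11*sqrt(17)/2.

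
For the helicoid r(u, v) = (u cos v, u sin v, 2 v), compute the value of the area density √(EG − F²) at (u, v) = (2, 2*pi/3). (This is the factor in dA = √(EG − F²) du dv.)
√(EG − F²)|_{(2, 2*pi/3)} = 2*sqrt(2)

E = 1, F = 0, G = u^2 + 4, so EG − F² = u^2 + 4. Taking the positive square root: √(EG − F²) = sqrt(u^2 + 4). At (u, v) = (2, 2*pi/3): 2*sqrt(2).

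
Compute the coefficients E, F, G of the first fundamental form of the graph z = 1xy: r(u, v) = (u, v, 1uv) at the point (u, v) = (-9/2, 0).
E = 1;  F = 0;  G = 85/4

Partials: r_u = (1, 0, v), r_v = (0, 1, u). As functions of (u, v):
  E = r_u · r_u = v^2 + 1,
  F = r_u · r_v = u*v,
  G = r_v · r_v = u^2 + 1.
Evaluating at (u, v) = (-9/2, 0): E = 1, F = 0, G = 85/4.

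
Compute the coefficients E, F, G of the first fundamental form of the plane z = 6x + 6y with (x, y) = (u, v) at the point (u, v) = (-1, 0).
E = 37;  F = 36;  G = 37

Partials: r_u = (1, 0, 6), r_v = (0, 1, 6). As functions of (u, v):
  E = r_u · r_u = 37,
  F = r_u · r_v = 36,
  G = r_v · r_v = 37.
Evaluating at (u, v) = (-1, 0): E = 37, F = 36, G = 37.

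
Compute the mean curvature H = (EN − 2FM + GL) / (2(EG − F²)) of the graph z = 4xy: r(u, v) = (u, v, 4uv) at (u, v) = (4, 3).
H = -768*sqrt(401)/160801

With E = 16*v^2 + 1, F = 16*u*v, G = 16*u^2 + 1, L = 0, M = 4/sqrt(16*u^2 + 16*v^2 + 1), N = 0, assemble
  H = (EN − 2FM + GL) / (2(EG − F²)) = -64*u*v/(16*u^2 + 16*v^2 + 1)^(3/2).
At (u, v) = (4, 3): H = -768*sqrt(401)/160801.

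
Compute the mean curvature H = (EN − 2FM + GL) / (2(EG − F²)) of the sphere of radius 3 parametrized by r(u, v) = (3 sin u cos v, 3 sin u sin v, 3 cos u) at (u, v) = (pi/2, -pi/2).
H = -1/3

With E = 9, F = 0, G = 9*sin(u)^2, L = -3*sin(u)/Abs(sin(u)), M = 0, N = -3*sin(u)^3/Abs(sin(u)), assemble
  H = (EN − 2FM + GL) / (2(EG − F²)) = -sin(u)/(3*Abs(sin(u))).
At (u, v) = (pi/2, -pi/2): H = -1/3.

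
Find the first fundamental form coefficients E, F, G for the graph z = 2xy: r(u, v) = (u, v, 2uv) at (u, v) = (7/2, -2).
E = 17;  F = -28;  G = 50

Partials: r_u = (1, 0, 2*v), r_v = (0, 1, 2*u). As functions of (u, v):
  E = r_u · r_u = 4*v^2 + 1,
  F = r_u · r_v = 4*u*v,
  G = r_v · r_v = 4*u^2 + 1.
Evaluating at (u, v) = (7/2, -2): E = 17, F = -28, G = 50.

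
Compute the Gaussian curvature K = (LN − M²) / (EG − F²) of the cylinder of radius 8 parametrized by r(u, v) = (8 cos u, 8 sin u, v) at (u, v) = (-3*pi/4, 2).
K = 0

Coefficients of the first fundamental form: E = 64, F = 0, G = 1.
Coefficients of the second fundamental form: L = -8, M = 0, N = 0.
Assemble K = (LN − M²)/(EG − F²) = 0. At (u, v) = (-3*pi/4, 2): K = 0.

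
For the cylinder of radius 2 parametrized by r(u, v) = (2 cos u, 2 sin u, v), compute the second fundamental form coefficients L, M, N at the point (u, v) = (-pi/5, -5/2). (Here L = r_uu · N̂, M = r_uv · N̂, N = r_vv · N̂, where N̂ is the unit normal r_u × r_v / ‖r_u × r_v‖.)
L = -2;  M = 0;  N = 0

Compute the unit normal N̂(u, v) = (cos(u), sin(u), 0), and the second partials r_uu, r_uv, r_vv. Take dot products:
  L(u, v) = r_uu · N̂ = -2,
  M(u, v) = r_uv · N̂ = 0,
  N(u, v) = r_vv · N̂ = 0.
Evaluating at (u, v) = (-pi/5, -5/2):
  L = -2, M = 0, N = 0.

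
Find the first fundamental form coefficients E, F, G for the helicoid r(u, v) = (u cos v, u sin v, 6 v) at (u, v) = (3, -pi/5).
E = 1;  F = 0;  G = 45

Partials: r_u = (cos(v), sin(v), 0), r_v = (-u*sin(v), u*cos(v), 6). As functions of (u, v):
  E = r_u · r_u = 1,
  F = r_u · r_v = 0,
  G = r_v · r_v = u^2 + 36.
Evaluating at (u, v) = (3, -pi/5): E = 1, F = 0, G = 45.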